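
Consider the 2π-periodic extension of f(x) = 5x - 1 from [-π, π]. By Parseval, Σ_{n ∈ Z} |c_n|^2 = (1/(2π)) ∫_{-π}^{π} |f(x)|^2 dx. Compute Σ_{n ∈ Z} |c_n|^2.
Σ |c_n|^2 = 25π^2/3 + 1

Expand and integrate term by term over [-π, π]:
  ∫ (5x)^2 dx = 25·(2π^3/3); ∫ 2·5·(-1)·x dx = 0 (odd integrand); ∫ (-1)^2 dx = 1·2π.
So (1/(2π)) ∫_{-π}^{π} (5x - 1)^2 dx = 25π^2/3 + 1 = 25π^2/3 + 1.
Parseval ⇒ Σ |c_n|^2 = 25π^2/3 + 1.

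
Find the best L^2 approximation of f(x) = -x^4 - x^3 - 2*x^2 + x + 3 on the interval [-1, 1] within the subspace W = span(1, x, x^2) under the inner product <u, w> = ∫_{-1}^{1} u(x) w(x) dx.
g(x) = -20*x^2/7 + 2*x/5 + 108/35

The best approximation g ∈ W is the orthogonal projection of f onto W. Writing g = a_0 + a_1 x + a_2 x^2, the coefficients solve the normal equations G · a = b where
  G_{ij} = <φ_i, φ_j> and b_i = <f, φ_i>, with φ_0 = 1, φ_1 = x, φ_2 = x^2.
G =
  [2, 0, 2/3]
  [0, 2/3, 0]
  [2/3, 0, 2/5],
b = (64/15, 4/15, 32/35).
Solving gives a_0 = 108/35, a_1 = 2/5, a_2 = -20/7, so
  g(x) = -20*x^2/7 + 2*x/5 + 108/35.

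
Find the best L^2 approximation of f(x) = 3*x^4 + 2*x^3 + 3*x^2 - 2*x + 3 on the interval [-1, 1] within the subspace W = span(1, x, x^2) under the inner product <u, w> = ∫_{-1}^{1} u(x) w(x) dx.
g(x) = 39*x^2/7 - 4*x/5 + 96/35

The best approximation g ∈ W is the orthogonal projection of f onto W. Writing g = a_0 + a_1 x + a_2 x^2, the coefficients solve the normal equations G · a = b where
  G_{ij} = <φ_i, φ_j> and b_i = <f, φ_i>, with φ_0 = 1, φ_1 = x, φ_2 = x^2.
G =
  [2, 0, 2/3]
  [0, 2/3, 0]
  [2/3, 0, 2/5],
b = (46/5, -8/15, 142/35).
Solving gives a_0 = 96/35, a_1 = -4/5, a_2 = 39/7, so
  g(x) = 39*x^2/7 - 4*x/5 + 96/35.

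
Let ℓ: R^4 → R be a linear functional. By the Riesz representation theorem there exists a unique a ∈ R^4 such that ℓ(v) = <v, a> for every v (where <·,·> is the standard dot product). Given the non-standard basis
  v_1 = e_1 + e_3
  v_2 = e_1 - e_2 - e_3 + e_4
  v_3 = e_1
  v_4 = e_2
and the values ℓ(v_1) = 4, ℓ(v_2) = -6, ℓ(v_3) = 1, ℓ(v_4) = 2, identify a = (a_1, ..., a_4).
a = (1, 2, 3, -2)

Write a = (a_1, ..., a_4) in the standard basis. For each basis vector v_i, ℓ(v_i) = <v_i, a> is a linear equation in the a_j's. Collect the n equations into a matrix system V a = ℓ, where row i of V is v_i (expressed in the standard basis). Since V is invertible (lower-triangular with 1s on the diagonal, up to permutation), solve by back-substitution:
  V =
[[1, 0, 1, 0],
 [1, -1, -1, 1],
 [1, 0, 0, 0],
 [0, 1, 0, 0]]
  V a = (4, -6, 1, 2)
Solving gives a = (1, 2, 3, -2).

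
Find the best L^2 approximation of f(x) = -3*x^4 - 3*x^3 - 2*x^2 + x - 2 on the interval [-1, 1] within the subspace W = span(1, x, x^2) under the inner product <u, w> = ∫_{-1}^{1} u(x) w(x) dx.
g(x) = -32*x^2/7 - 4*x/5 - 61/35

The best approximation g ∈ W is the orthogonal projection of f onto W. Writing g = a_0 + a_1 x + a_2 x^2, the coefficients solve the normal equations G · a = b where
  G_{ij} = <φ_i, φ_j> and b_i = <f, φ_i>, with φ_0 = 1, φ_1 = x, φ_2 = x^2.
G =
  [2, 0, 2/3]
  [0, 2/3, 0]
  [2/3, 0, 2/5],
b = (-98/15, -8/15, -314/105).
Solving gives a_0 = -61/35, a_1 = -4/5, a_2 = -32/7, so
  g(x) = -32*x^2/7 - 4*x/5 - 61/35.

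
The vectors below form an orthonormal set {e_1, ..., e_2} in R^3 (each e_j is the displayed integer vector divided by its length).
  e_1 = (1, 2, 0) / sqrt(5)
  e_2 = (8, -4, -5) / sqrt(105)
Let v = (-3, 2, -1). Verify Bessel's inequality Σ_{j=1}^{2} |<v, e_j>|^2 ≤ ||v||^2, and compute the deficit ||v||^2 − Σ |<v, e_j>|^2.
Σ |<v, e_j>|^2 = 50/7; ||v||^2 = 14; deficit = 48/7

Write each e_j = u_j / sqrt(<u_j, u_j>) where u_j is the displayed integer vector. Then <v, e_j> = <v, u_j> / sqrt(<u_j, u_j>), so |<v, e_j>|^2 = <v, u_j>^2 / <u_j, u_j>.
Coefficients: <v, e_1> = 1/sqrt(5), <v, e_2> = -27/sqrt(105).
Square and sum: Σ |<v, e_j>|^2 = 50/7.
Compute ||v||^2 = v·v = 14.
Deficit = 14 − 50/7 = 48/7 ≥ 0, confirming Bessel's inequality. (The deficit equals ||v − Σ <v,e_j> e_j||^2, the squared distance from v to span{e_j}.)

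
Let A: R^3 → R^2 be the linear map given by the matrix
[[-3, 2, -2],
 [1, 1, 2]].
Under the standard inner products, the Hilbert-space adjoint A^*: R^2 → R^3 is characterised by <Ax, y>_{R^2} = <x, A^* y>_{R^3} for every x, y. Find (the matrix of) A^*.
A^* = A^T =
[[-3, 1],
 [2, 1],
 [-2, 2]]

For real matrices with standard dot products, the defining identity <Ax, y> = <x, A^* y> gives (Ax)^T y = x^T (A^*) y, i.e. x^T A^T y = x^T (A^*) y. Since this holds for all x, y, we must have A^* = A^T. Therefore
A^* =
[[-3, 1],
 [2, 1],
 [-2, 2]].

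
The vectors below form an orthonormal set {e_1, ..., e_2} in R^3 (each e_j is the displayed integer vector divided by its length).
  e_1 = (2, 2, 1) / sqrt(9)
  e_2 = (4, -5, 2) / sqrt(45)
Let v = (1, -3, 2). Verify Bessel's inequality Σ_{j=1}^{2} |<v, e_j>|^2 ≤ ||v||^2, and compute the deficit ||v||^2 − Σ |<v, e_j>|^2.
Σ |<v, e_j>|^2 = 61/5; ||v||^2 = 14; deficit = 9/5

Write each e_j = u_j / sqrt(<u_j, u_j>) where u_j is the displayed integer vector. Then <v, e_j> = <v, u_j> / sqrt(<u_j, u_j>), so |<v, e_j>|^2 = <v, u_j>^2 / <u_j, u_j>.
Coefficients: <v, e_1> = -2/sqrt(9), <v, e_2> = 23/sqrt(45).
Square and sum: Σ |<v, e_j>|^2 = 61/5.
Compute ||v||^2 = v·v = 14.
Deficit = 14 − 61/5 = 9/5 ≥ 0, confirming Bessel's inequality. (The deficit equals ||v − Σ <v,e_j> e_j||^2, the squared distance from v to span{e_j}.)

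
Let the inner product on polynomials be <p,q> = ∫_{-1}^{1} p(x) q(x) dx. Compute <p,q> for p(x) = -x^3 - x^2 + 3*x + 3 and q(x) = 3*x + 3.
<p,q> = 104/5

Expand the product: p(x)·q(x) = -3*x^4 - 6*x^3 + 6*x^2 + 18*x + 9.
∫_{-1}^{1} of each monomial x^k gives [2/(k+1) if k even, 0 if k odd]. Integrating term-by-term (or equivalently evaluating the antiderivative F(x) = -3*x^5/5 - 3*x^4/2 + 2*x^3 + 9*x^2 + 9*x at the endpoints):
  F(1) − F(−1) = 179/10 − (-29/10) = 104/5.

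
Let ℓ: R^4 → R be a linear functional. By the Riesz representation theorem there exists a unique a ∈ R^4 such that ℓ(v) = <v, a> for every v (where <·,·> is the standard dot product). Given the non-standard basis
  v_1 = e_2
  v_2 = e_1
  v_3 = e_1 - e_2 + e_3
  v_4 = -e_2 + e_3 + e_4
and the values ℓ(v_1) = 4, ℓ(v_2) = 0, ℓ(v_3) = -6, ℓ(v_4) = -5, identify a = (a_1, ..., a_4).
a = (0, 4, -2, 1)

Write a = (a_1, ..., a_4) in the standard basis. For each basis vector v_i, ℓ(v_i) = <v_i, a> is a linear equation in the a_j's. Collect the n equations into a matrix system V a = ℓ, where row i of V is v_i (expressed in the standard basis). Since V is invertible (lower-triangular with 1s on the diagonal, up to permutation), solve by back-substitution:
  V =
[[0, 1, 0, 0],
 [1, 0, 0, 0],
 [1, -1, 1, 0],
 [0, -1, 1, 1]]
  V a = (4, 0, -6, -5)
Solving gives a = (0, 4, -2, 1).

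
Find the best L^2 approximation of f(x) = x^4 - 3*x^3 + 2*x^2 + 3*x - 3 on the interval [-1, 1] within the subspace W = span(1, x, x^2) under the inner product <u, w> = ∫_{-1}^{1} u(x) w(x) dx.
g(x) = 20*x^2/7 + 6*x/5 - 108/35

The best approximation g ∈ W is the orthogonal projection of f onto W. Writing g = a_0 + a_1 x + a_2 x^2, the coefficients solve the normal equations G · a = b where
  G_{ij} = <φ_i, φ_j> and b_i = <f, φ_i>, with φ_0 = 1, φ_1 = x, φ_2 = x^2.
G =
  [2, 0, 2/3]
  [0, 2/3, 0]
  [2/3, 0, 2/5],
b = (-64/15, 4/5, -32/35).
Solving gives a_0 = -108/35, a_1 = 6/5, a_2 = 20/7, so
  g(x) = 20*x^2/7 + 6*x/5 - 108/35.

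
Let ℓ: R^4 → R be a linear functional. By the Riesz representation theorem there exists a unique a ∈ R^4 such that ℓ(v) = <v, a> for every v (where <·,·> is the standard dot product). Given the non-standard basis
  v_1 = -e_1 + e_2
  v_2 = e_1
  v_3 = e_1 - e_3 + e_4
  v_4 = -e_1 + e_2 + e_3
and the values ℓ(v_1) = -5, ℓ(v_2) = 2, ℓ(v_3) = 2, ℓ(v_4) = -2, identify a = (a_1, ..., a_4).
a = (2, -3, 3, 3)

Write a = (a_1, ..., a_4) in the standard basis. For each basis vector v_i, ℓ(v_i) = <v_i, a> is a linear equation in the a_j's. Collect the n equations into a matrix system V a = ℓ, where row i of V is v_i (expressed in the standard basis). Since V is invertible (lower-triangular with 1s on the diagonal, up to permutation), solve by back-substitution:
  V =
[[-1, 1, 0, 0],
 [1, 0, 0, 0],
 [1, 0, -1, 1],
 [-1, 1, 1, 0]]
  V a = (-5, 2, 2, -2)
Solving gives a = (2, -3, 3, 3).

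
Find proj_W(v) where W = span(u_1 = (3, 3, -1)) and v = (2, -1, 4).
proj_W(v) = (-3/19, -3/19, 1/19)

Set up U = [u_1 | ... | u_1] ∈ R^(3×1). The projector onto W = col(U) is P = U (U^T U)^(-1) U^T.
Compute U^T U =
  [19],
and U^T v = (-1).
Solve U^T U · c = U^T v for the coefficients: c = (-1/19). The projection is proj_W(v) = U c.
Check: (v - proj_W(v)) · u_1 = 0  (should be 0).
Result: proj_W(v) = (-3/19, -3/19, 1/19).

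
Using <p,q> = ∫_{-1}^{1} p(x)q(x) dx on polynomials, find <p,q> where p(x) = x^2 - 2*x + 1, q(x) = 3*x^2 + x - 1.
<p,q> = -4/5

Expand the product: p(x)·q(x) = 3*x^4 - 5*x^3 + 3*x - 1.
∫_{-1}^{1} of each monomial x^k gives [2/(k+1) if k even, 0 if k odd]. Integrating term-by-term (or equivalently evaluating the antiderivative F(x) = 3*x^5/5 - 5*x^4/4 + 3*x^2/2 - x at the endpoints):
  F(1) − F(−1) = -3/20 − (13/20) = -4/5.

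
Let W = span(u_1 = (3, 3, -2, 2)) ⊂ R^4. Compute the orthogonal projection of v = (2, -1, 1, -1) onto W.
proj_W(v) = (-3/26, -3/26, 1/13, -1/13)

Set up U = [u_1 | ... | u_1] ∈ R^(4×1). The projector onto W = col(U) is P = U (U^T U)^(-1) U^T.
Compute U^T U =
  [26],
and U^T v = (-1).
Solve U^T U · c = U^T v for the coefficients: c = (-1/26). The projection is proj_W(v) = U c.
Check: (v - proj_W(v)) · u_1 = 0  (should be 0).
Result: proj_W(v) = (-3/26, -3/26, 1/13, -1/13).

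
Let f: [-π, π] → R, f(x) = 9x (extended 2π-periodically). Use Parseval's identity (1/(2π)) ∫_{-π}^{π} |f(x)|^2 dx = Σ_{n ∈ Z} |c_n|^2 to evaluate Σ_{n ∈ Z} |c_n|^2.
Σ |c_n|^2 = 27π^2

Expand and integrate term by term over [-π, π]:
  ∫ (9x)^2 dx = 81·(2π^3/3); ∫ 2·9·(0)·x dx = 0 (odd integrand); ∫ 0^2 dx = 0·2π.
So (1/(2π)) ∫_{-π}^{π} (9x)^2 dx = 81π^2/3 + 0 = 27π^2.
Parseval ⇒ Σ |c_n|^2 = 27π^2.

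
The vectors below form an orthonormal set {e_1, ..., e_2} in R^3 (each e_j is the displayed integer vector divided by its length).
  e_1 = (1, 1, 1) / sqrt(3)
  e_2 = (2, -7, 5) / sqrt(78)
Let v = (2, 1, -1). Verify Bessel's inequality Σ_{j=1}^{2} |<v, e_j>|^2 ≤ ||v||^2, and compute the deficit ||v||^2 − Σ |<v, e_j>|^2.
Σ |<v, e_j>|^2 = 28/13; ||v||^2 = 6; deficit = 50/13

Write each e_j = u_j / sqrt(<u_j, u_j>) where u_j is the displayed integer vector. Then <v, e_j> = <v, u_j> / sqrt(<u_j, u_j>), so |<v, e_j>|^2 = <v, u_j>^2 / <u_j, u_j>.
Coefficients: <v, e_1> = 2/sqrt(3), <v, e_2> = -8/sqrt(78).
Square and sum: Σ |<v, e_j>|^2 = 28/13.
Compute ||v||^2 = v·v = 6.
Deficit = 6 − 28/13 = 50/13 ≥ 0, confirming Bessel's inequality. (The deficit equals ||v − Σ <v,e_j> e_j||^2, the squared distance from v to span{e_j}.)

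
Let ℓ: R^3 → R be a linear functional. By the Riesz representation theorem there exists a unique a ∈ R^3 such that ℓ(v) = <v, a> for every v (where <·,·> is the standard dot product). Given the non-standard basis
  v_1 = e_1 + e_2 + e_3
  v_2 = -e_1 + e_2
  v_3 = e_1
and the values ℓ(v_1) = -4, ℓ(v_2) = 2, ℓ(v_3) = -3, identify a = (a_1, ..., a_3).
a = (-3, -1, 0)

Write a = (a_1, ..., a_3) in the standard basis. For each basis vector v_i, ℓ(v_i) = <v_i, a> is a linear equation in the a_j's. Collect the n equations into a matrix system V a = ℓ, where row i of V is v_i (expressed in the standard basis). Since V is invertible (lower-triangular with 1s on the diagonal, up to permutation), solve by back-substitution:
  V =
[[1, 1, 1],
 [-1, 1, 0],
 [1, 0, 0]]
  V a = (-4, 2, -3)
Solving gives a = (-3, -1, 0).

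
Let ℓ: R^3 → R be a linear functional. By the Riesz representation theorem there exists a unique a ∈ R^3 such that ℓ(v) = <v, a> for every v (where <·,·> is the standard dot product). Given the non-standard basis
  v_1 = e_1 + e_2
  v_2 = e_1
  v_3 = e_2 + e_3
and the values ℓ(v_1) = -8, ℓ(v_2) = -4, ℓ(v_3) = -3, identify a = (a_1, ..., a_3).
a = (-4, -4, 1)

Write a = (a_1, ..., a_3) in the standard basis. For each basis vector v_i, ℓ(v_i) = <v_i, a> is a linear equation in the a_j's. Collect the n equations into a matrix system V a = ℓ, where row i of V is v_i (expressed in the standard basis). Since V is invertible (lower-triangular with 1s on the diagonal, up to permutation), solve by back-substitution:
  V =
[[1, 1, 0],
 [1, 0, 0],
 [0, 1, 1]]
  V a = (-8, -4, -3)
Solving gives a = (-4, -4, 1).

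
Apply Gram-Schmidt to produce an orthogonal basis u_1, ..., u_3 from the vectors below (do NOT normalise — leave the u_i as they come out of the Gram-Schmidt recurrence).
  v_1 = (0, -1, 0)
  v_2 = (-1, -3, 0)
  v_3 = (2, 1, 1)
Orthogonal basis:
  u_1 = (0, -1, 0)
  u_2 = (-1, 0, 0)
  u_3 = (0, 0, 1)

Apply the Gram-Schmidt recurrence
  u_1 = v_1
  u_i = v_i − Σ_{j<i} ((v_i · u_j) / (u_j · u_j)) · u_j.

Step by step this gives:
  u_1 = (0, -1, 0)
  u_2 = (-1, 0, 0)
  u_3 = (0, 0, 1)

Orthogonality check:
  u_2 · u_1 = 0 (should be 0)
  u_3 · u_1 = 0 (should be 0)
  u_3 · u_2 = 0 (should be 0)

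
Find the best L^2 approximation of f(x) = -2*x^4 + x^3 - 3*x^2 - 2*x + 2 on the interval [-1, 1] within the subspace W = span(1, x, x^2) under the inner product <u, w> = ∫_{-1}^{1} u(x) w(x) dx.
g(x) = -33*x^2/7 - 7*x/5 + 76/35

The best approximation g ∈ W is the orthogonal projection of f onto W. Writing g = a_0 + a_1 x + a_2 x^2, the coefficients solve the normal equations G · a = b where
  G_{ij} = <φ_i, φ_j> and b_i = <f, φ_i>, with φ_0 = 1, φ_1 = x, φ_2 = x^2.
G =
  [2, 0, 2/3]
  [0, 2/3, 0]
  [2/3, 0, 2/5],
b = (6/5, -14/15, -46/105).
Solving gives a_0 = 76/35, a_1 = -7/5, a_2 = -33/7, so
  g(x) = -33*x^2/7 - 7*x/5 + 76/35.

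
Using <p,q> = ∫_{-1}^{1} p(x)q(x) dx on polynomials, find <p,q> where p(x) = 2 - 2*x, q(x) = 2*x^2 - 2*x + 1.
<p,q> = 28/3

Expand the product: p(x)·q(x) = -4*x^3 + 8*x^2 - 6*x + 2.
∫_{-1}^{1} of each monomial x^k gives [2/(k+1) if k even, 0 if k odd]. Integrating term-by-term (or equivalently evaluating the antiderivative F(x) = -x^4 + 8*x^3/3 - 3*x^2 + 2*x at the endpoints):
  F(1) − F(−1) = 2/3 − (-26/3) = 28/3.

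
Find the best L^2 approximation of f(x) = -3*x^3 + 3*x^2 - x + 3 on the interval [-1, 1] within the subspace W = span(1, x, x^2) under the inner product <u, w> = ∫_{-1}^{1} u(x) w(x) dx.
g(x) = 3*x^2 - 14*x/5 + 3

The best approximation g ∈ W is the orthogonal projection of f onto W. Writing g = a_0 + a_1 x + a_2 x^2, the coefficients solve the normal equations G · a = b where
  G_{ij} = <φ_i, φ_j> and b_i = <f, φ_i>, with φ_0 = 1, φ_1 = x, φ_2 = x^2.
G =
  [2, 0, 2/3]
  [0, 2/3, 0]
  [2/3, 0, 2/5],
b = (8, -28/15, 16/5).
Solving gives a_0 = 3, a_1 = -14/5, a_2 = 3, so
  g(x) = 3*x^2 - 14*x/5 + 3.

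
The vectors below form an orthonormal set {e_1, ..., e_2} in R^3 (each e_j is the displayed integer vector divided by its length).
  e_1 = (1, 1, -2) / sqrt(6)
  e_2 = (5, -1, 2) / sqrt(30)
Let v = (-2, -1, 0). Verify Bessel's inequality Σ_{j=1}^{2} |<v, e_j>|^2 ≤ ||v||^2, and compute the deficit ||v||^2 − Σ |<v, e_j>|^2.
Σ |<v, e_j>|^2 = 21/5; ||v||^2 = 5; deficit = 4/5

Write each e_j = u_j / sqrt(<u_j, u_j>) where u_j is the displayed integer vector. Then <v, e_j> = <v, u_j> / sqrt(<u_j, u_j>), so |<v, e_j>|^2 = <v, u_j>^2 / <u_j, u_j>.
Coefficients: <v, e_1> = -3/sqrt(6), <v, e_2> = -9/sqrt(30).
Square and sum: Σ |<v, e_j>|^2 = 21/5.
Compute ||v||^2 = v·v = 5.
Deficit = 5 − 21/5 = 4/5 ≥ 0, confirming Bessel's inequality. (The deficit equals ||v − Σ <v,e_j> e_j||^2, the squared distance from v to span{e_j}.)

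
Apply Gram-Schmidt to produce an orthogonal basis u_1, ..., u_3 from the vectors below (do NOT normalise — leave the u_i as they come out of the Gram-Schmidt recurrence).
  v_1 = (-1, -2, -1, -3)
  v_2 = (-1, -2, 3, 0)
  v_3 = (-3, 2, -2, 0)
Orthogonal basis:
  u_1 = (-1, -2, -1, -3)
  u_2 = (-13/15, -26/15, 47/15, 2/5)
  u_3 = (-697/206, 127/103, -63/206, 42/103)

Apply the Gram-Schmidt recurrence
  u_1 = v_1
  u_i = v_i − Σ_{j<i} ((v_i · u_j) / (u_j · u_j)) · u_j.

Step by step this gives:
  u_1 = (-1, -2, -1, -3)
  u_2 = (-13/15, -26/15, 47/15, 2/5)
  u_3 = (-697/206, 127/103, -63/206, 42/103)

Orthogonality check:
  u_2 · u_1 = 0 (should be 0)
  u_3 · u_1 = 0 (should be 0)
  u_3 · u_2 = 0 (should be 0)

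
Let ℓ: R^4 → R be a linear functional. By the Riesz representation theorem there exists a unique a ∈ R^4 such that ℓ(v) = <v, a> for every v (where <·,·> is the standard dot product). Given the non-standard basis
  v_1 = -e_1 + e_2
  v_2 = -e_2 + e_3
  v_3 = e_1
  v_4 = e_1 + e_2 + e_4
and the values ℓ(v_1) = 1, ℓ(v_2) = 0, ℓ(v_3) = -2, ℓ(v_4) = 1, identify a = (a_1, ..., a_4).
a = (-2, -1, -1, 4)

Write a = (a_1, ..., a_4) in the standard basis. For each basis vector v_i, ℓ(v_i) = <v_i, a> is a linear equation in the a_j's. Collect the n equations into a matrix system V a = ℓ, where row i of V is v_i (expressed in the standard basis). Since V is invertible (lower-triangular with 1s on the diagonal, up to permutation), solve by back-substitution:
  V =
[[-1, 1, 0, 0],
 [0, -1, 1, 0],
 [1, 0, 0, 0],
 [1, 1, 0, 1]]
  V a = (1, 0, -2, 1)
Solving gives a = (-2, -1, -1, 4).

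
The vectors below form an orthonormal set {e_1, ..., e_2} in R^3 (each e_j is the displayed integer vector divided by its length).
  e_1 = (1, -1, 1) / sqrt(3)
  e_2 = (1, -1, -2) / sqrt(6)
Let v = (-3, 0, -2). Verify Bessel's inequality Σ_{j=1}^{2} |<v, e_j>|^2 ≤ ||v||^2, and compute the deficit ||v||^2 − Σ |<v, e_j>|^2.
Σ |<v, e_j>|^2 = 17/2; ||v||^2 = 13; deficit = 9/2

Write each e_j = u_j / sqrt(<u_j, u_j>) where u_j is the displayed integer vector. Then <v, e_j> = <v, u_j> / sqrt(<u_j, u_j>), so |<v, e_j>|^2 = <v, u_j>^2 / <u_j, u_j>.
Coefficients: <v, e_1> = -5/sqrt(3), <v, e_2> = 1/sqrt(6).
Square and sum: Σ |<v, e_j>|^2 = 17/2.
Compute ||v||^2 = v·v = 13.
Deficit = 13 − 17/2 = 9/2 ≥ 0, confirming Bessel's inequality. (The deficit equals ||v − Σ <v,e_j> e_j||^2, the squared distance from v to span{e_j}.)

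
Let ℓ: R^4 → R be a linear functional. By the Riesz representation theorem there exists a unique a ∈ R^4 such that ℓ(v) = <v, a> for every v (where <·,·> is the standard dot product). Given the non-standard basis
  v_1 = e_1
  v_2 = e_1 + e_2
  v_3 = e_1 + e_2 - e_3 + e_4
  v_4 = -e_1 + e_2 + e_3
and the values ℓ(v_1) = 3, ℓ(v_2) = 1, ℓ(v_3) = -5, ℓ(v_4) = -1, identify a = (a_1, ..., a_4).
a = (3, -2, 4, -2)

Write a = (a_1, ..., a_4) in the standard basis. For each basis vector v_i, ℓ(v_i) = <v_i, a> is a linear equation in the a_j's. Collect the n equations into a matrix system V a = ℓ, where row i of V is v_i (expressed in the standard basis). Since V is invertible (lower-triangular with 1s on the diagonal, up to permutation), solve by back-substitution:
  V =
[[1, 0, 0, 0],
 [1, 1, 0, 0],
 [1, 1, -1, 1],
 [-1, 1, 1, 0]]
  V a = (3, 1, -5, -1)
Solving gives a = (3, -2, 4, -2).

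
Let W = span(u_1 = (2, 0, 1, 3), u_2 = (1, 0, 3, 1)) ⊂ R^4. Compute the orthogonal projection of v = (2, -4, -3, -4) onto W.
proj_W(v) = (-22/15, 0, -77/30, -11/6)

Set up U = [u_1 | ... | u_2] ∈ R^(4×2). The projector onto W = col(U) is P = U (U^T U)^(-1) U^T.
Compute U^T U =
  [14, 8]
  [8, 11],
and U^T v = (-11, -11).
Solve U^T U · c = U^T v for the coefficients: c = (-11/30, -11/15). The projection is proj_W(v) = U c.
Check: (v - proj_W(v)) · u_1 = 0  (should be 0).
Check: (v - proj_W(v)) · u_2 = 0  (should be 0).
Result: proj_W(v) = (-22/15, 0, -77/30, -11/6).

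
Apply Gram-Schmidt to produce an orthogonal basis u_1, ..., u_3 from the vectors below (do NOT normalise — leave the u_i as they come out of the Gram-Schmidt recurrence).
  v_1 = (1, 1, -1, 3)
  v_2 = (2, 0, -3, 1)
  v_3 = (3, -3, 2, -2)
Orthogonal basis:
  u_1 = (1, 1, -1, 3)
  u_2 = (4/3, -2/3, -7/3, -1)
  u_3 = (41/13, -27/13, 29/13, 5/13)

Apply the Gram-Schmidt recurrence
  u_1 = v_1
  u_i = v_i − Σ_{j<i} ((v_i · u_j) / (u_j · u_j)) · u_j.

Step by step this gives:
  u_1 = (1, 1, -1, 3)
  u_2 = (4/3, -2/3, -7/3, -1)
  u_3 = (41/13, -27/13, 29/13, 5/13)

Orthogonality check:
  u_2 · u_1 = 0 (should be 0)
  u_3 · u_1 = 0 (should be 0)
  u_3 · u_2 = 0 (should be 0)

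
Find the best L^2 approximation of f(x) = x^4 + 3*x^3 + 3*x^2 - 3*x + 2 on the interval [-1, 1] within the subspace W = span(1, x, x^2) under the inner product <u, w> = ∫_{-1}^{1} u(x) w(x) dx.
g(x) = 27*x^2/7 - 6*x/5 + 67/35

The best approximation g ∈ W is the orthogonal projection of f onto W. Writing g = a_0 + a_1 x + a_2 x^2, the coefficients solve the normal equations G · a = b where
  G_{ij} = <φ_i, φ_j> and b_i = <f, φ_i>, with φ_0 = 1, φ_1 = x, φ_2 = x^2.
G =
  [2, 0, 2/3]
  [0, 2/3, 0]
  [2/3, 0, 2/5],
b = (32/5, -4/5, 296/105).
Solving gives a_0 = 67/35, a_1 = -6/5, a_2 = 27/7, so
  g(x) = 27*x^2/7 - 6*x/5 + 67/35.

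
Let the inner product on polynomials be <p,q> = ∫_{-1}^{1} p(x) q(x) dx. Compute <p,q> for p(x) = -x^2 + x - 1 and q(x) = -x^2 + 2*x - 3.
<p,q> = 52/5

Expand the product: p(x)·q(x) = x^4 - 3*x^3 + 6*x^2 - 5*x + 3.
∫_{-1}^{1} of each monomial x^k gives [2/(k+1) if k even, 0 if k odd]. Integrating term-by-term (or equivalently evaluating the antiderivative F(x) = x^5/5 - 3*x^4/4 + 2*x^3 - 5*x^2/2 + 3*x at the endpoints):
  F(1) − F(−1) = 39/20 − (-169/20) = 52/5.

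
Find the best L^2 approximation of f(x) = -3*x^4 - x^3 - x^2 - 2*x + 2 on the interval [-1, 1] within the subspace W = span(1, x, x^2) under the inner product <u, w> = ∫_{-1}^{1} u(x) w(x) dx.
g(x) = -25*x^2/7 - 13*x/5 + 79/35

The best approximation g ∈ W is the orthogonal projection of f onto W. Writing g = a_0 + a_1 x + a_2 x^2, the coefficients solve the normal equations G · a = b where
  G_{ij} = <φ_i, φ_j> and b_i = <f, φ_i>, with φ_0 = 1, φ_1 = x, φ_2 = x^2.
G =
  [2, 0, 2/3]
  [0, 2/3, 0]
  [2/3, 0, 2/5],
b = (32/15, -26/15, 8/105).
Solving gives a_0 = 79/35, a_1 = -13/5, a_2 = -25/7, so
  g(x) = -25*x^2/7 - 13*x/5 + 79/35.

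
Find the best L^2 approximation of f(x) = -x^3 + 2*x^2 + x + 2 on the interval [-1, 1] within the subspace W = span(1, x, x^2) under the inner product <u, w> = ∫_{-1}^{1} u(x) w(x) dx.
g(x) = 2*x^2 + 2*x/5 + 2

The best approximation g ∈ W is the orthogonal projection of f onto W. Writing g = a_0 + a_1 x + a_2 x^2, the coefficients solve the normal equations G · a = b where
  G_{ij} = <φ_i, φ_j> and b_i = <f, φ_i>, with φ_0 = 1, φ_1 = x, φ_2 = x^2.
G =
  [2, 0, 2/3]
  [0, 2/3, 0]
  [2/3, 0, 2/5],
b = (16/3, 4/15, 32/15).
Solving gives a_0 = 2, a_1 = 2/5, a_2 = 2, so
  g(x) = 2*x^2 + 2*x/5 + 2.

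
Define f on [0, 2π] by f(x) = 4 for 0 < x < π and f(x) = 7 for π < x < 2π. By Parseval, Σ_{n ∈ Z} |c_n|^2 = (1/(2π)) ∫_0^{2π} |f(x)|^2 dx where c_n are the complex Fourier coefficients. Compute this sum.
Σ |c_n|^2 = 65/2

Parseval equates the L^2 energy of f (normalised by 1/(2π)) with the ℓ^2 sum of its Fourier coefficients: (1/(2π)) ∫_0^{2π} |f|^2 = Σ |c_n|^2.
Compute the left side: (1/(2π)) [∫_0^π 4^2 dx + ∫_π^{2π} 7^2 dx] = (1/(2π)) · (16π + 49π) = (16 + 49)/2 = 65/2.
So Σ_{n ∈ Z} |c_n|^2 = 65/2.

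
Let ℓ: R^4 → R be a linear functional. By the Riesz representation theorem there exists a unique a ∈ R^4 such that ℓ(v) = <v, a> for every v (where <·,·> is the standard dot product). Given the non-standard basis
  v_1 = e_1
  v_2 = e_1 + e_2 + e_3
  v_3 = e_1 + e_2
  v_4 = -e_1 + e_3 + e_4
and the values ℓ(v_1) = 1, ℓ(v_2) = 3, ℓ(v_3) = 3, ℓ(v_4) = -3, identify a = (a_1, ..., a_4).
a = (1, 2, 0, -2)

Write a = (a_1, ..., a_4) in the standard basis. For each basis vector v_i, ℓ(v_i) = <v_i, a> is a linear equation in the a_j's. Collect the n equations into a matrix system V a = ℓ, where row i of V is v_i (expressed in the standard basis). Since V is invertible (lower-triangular with 1s on the diagonal, up to permutation), solve by back-substitution:
  V =
[[1, 0, 0, 0],
 [1, 1, 1, 0],
 [1, 1, 0, 0],
 [-1, 0, 1, 1]]
  V a = (1, 3, 3, -3)
Solving gives a = (1, 2, 0, -2).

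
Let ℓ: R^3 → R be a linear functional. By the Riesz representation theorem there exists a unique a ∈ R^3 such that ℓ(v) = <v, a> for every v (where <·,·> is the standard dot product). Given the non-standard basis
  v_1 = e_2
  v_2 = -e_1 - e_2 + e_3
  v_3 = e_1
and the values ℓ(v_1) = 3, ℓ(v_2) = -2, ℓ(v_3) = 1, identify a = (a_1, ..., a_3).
a = (1, 3, 2)

Write a = (a_1, ..., a_3) in the standard basis. For each basis vector v_i, ℓ(v_i) = <v_i, a> is a linear equation in the a_j's. Collect the n equations into a matrix system V a = ℓ, where row i of V is v_i (expressed in the standard basis). Since V is invertible (lower-triangular with 1s on the diagonal, up to permutation), solve by back-substitution:
  V =
[[0, 1, 0],
 [-1, -1, 1],
 [1, 0, 0]]
  V a = (3, -2, 1)
Solving gives a = (1, 3, 2).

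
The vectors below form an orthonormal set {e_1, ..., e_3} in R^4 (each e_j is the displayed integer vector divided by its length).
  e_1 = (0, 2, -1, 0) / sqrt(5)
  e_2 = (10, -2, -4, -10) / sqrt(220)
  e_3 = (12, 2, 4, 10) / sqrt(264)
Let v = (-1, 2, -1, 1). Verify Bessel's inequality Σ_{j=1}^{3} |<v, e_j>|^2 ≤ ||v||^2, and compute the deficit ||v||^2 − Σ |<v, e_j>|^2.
Σ |<v, e_j>|^2 = 41/6; ||v||^2 = 7; deficit = 1/6

Write each e_j = u_j / sqrt(<u_j, u_j>) where u_j is the displayed integer vector. Then <v, e_j> = <v, u_j> / sqrt(<u_j, u_j>), so |<v, e_j>|^2 = <v, u_j>^2 / <u_j, u_j>.
Coefficients: <v, e_1> = 5/sqrt(5), <v, e_2> = -20/sqrt(220), <v, e_3> = -2/sqrt(264).
Square and sum: Σ |<v, e_j>|^2 = 41/6.
Compute ||v||^2 = v·v = 7.
Deficit = 7 − 41/6 = 1/6 ≥ 0, confirming Bessel's inequality. (The deficit equals ||v − Σ <v,e_j> e_j||^2, the squared distance from v to span{e_j}.)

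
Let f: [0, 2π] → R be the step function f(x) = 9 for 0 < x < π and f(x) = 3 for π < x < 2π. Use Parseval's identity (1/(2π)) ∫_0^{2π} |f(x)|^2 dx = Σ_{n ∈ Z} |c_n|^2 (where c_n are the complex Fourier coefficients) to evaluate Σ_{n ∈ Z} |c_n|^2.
Σ |c_n|^2 = 45

Parseval equates the L^2 energy of f (normalised by 1/(2π)) with the ℓ^2 sum of its Fourier coefficients: (1/(2π)) ∫_0^{2π} |f|^2 = Σ |c_n|^2.
Compute the left side: (1/(2π)) [∫_0^π 9^2 dx + ∫_π^{2π} 3^2 dx] = (1/(2π)) · (81π + 9π) = (81 + 9)/2 = 45.
So Σ_{n ∈ Z} |c_n|^2 = 45.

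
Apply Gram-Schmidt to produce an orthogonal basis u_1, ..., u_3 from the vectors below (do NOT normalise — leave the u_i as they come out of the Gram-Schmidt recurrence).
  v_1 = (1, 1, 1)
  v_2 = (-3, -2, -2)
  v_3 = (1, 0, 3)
Orthogonal basis:
  u_1 = (1, 1, 1)
  u_2 = (-2/3, 1/3, 1/3)
  u_3 = (0, -3/2, 3/2)

Apply the Gram-Schmidt recurrence
  u_1 = v_1
  u_i = v_i − Σ_{j<i} ((v_i · u_j) / (u_j · u_j)) · u_j.

Step by step this gives:
  u_1 = (1, 1, 1)
  u_2 = (-2/3, 1/3, 1/3)
  u_3 = (0, -3/2, 3/2)

Orthogonality check:
  u_2 · u_1 = 0 (should be 0)
  u_3 · u_1 = 0 (should be 0)
  u_3 · u_2 = 0 (should be 0)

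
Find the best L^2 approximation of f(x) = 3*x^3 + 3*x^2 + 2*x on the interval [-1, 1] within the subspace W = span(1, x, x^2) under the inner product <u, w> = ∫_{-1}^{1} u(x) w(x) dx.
g(x) = 3*x^2 + 19*x/5

The best approximation g ∈ W is the orthogonal projection of f onto W. Writing g = a_0 + a_1 x + a_2 x^2, the coefficients solve the normal equations G · a = b where
  G_{ij} = <φ_i, φ_j> and b_i = <f, φ_i>, with φ_0 = 1, φ_1 = x, φ_2 = x^2.
G =
  [2, 0, 2/3]
  [0, 2/3, 0]
  [2/3, 0, 2/5],
b = (2, 38/15, 6/5).
Solving gives a_0 = 0, a_1 = 19/5, a_2 = 3, so
  g(x) = 3*x^2 + 19*x/5.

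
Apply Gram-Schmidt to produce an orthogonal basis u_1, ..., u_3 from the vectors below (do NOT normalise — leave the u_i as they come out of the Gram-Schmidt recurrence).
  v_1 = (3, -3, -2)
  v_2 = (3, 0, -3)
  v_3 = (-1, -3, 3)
Orthogonal basis:
  u_1 = (3, -3, -2)
  u_2 = (21/22, 45/22, -18/11)
  u_3 = (9/19, 3/19, 9/19)

Apply the Gram-Schmidt recurrence
  u_1 = v_1
  u_i = v_i − Σ_{j<i} ((v_i · u_j) / (u_j · u_j)) · u_j.

Step by step this gives:
  u_1 = (3, -3, -2)
  u_2 = (21/22, 45/22, -18/11)
  u_3 = (9/19, 3/19, 9/19)

Orthogonality check:
  u_2 · u_1 = 0 (should be 0)
  u_3 · u_1 = 0 (should be 0)
  u_3 · u_2 = 0 (should be 0)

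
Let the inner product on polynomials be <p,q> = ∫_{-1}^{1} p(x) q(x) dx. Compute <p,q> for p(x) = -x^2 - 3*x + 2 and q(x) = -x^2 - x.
<p,q> = 16/15

Expand the product: p(x)·q(x) = x^4 + 4*x^3 + x^2 - 2*x.
∫_{-1}^{1} of each monomial x^k gives [2/(k+1) if k even, 0 if k odd]. Integrating term-by-term (or equivalently evaluating the antiderivative F(x) = x^5/5 + x^4 + x^3/3 - x^2 at the endpoints):
  F(1) − F(−1) = 8/15 − (-8/15) = 16/15.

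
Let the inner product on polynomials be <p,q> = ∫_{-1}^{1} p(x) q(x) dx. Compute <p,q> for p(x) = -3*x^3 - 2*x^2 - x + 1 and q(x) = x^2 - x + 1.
<p,q> = 12/5

Expand the product: p(x)·q(x) = -3*x^5 + x^4 - 2*x^3 - 2*x + 1.
∫_{-1}^{1} of each monomial x^k gives [2/(k+1) if k even, 0 if k odd]. Integrating term-by-term (or equivalently evaluating the antiderivative F(x) = -x^6/2 + x^5/5 - x^4/2 - x^2 + x at the endpoints):
  F(1) − F(−1) = -4/5 − (-16/5) = 12/5.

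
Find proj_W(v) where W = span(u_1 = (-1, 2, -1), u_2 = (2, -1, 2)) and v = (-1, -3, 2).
proj_W(v) = (1/2, -3, 1/2)

Set up U = [u_1 | ... | u_2] ∈ R^(3×2). The projector onto W = col(U) is P = U (U^T U)^(-1) U^T.
Compute U^T U =
  [6, -6]
  [-6, 9],
and U^T v = (-7, 5).
Solve U^T U · c = U^T v for the coefficients: c = (-11/6, -2/3). The projection is proj_W(v) = U c.
Check: (v - proj_W(v)) · u_1 = 0  (should be 0).
Check: (v - proj_W(v)) · u_2 = 0  (should be 0).
Result: proj_W(v) = (1/2, -3, 1/2).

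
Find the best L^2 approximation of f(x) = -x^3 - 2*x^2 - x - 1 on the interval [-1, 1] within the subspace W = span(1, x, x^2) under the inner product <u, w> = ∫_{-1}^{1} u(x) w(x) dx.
g(x) = -2*x^2 - 8*x/5 - 1

The best approximation g ∈ W is the orthogonal projection of f onto W. Writing g = a_0 + a_1 x + a_2 x^2, the coefficients solve the normal equations G · a = b where
  G_{ij} = <φ_i, φ_j> and b_i = <f, φ_i>, with φ_0 = 1, φ_1 = x, φ_2 = x^2.
G =
  [2, 0, 2/3]
  [0, 2/3, 0]
  [2/3, 0, 2/5],
b = (-10/3, -16/15, -22/15).
Solving gives a_0 = -1, a_1 = -8/5, a_2 = -2, so
  g(x) = -2*x^2 - 8*x/5 - 1.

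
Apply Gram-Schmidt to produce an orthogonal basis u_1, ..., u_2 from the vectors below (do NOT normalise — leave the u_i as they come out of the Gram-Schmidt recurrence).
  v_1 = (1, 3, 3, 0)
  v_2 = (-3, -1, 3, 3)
Orthogonal basis:
  u_1 = (1, 3, 3, 0)
  u_2 = (-60/19, -28/19, 48/19, 3)

Apply the Gram-Schmidt recurrence
  u_1 = v_1
  u_i = v_i − Σ_{j<i} ((v_i · u_j) / (u_j · u_j)) · u_j.

Step by step this gives:
  u_1 = (1, 3, 3, 0)
  u_2 = (-60/19, -28/19, 48/19, 3)

Orthogonality check:
  u_2 · u_1 = 0 (should be 0)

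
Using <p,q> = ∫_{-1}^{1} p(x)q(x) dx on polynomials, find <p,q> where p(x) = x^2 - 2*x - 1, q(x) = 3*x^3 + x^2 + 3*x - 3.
<p,q> = -8/3

Expand the product: p(x)·q(x) = 3*x^5 - 5*x^4 - 2*x^3 - 10*x^2 + 3*x + 3.
∫_{-1}^{1} of each monomial x^k gives [2/(k+1) if k even, 0 if k odd]. Integrating term-by-term (or equivalently evaluating the antiderivative F(x) = x^6/2 - x^5 - x^4/2 - 10*x^3/3 + 3*x^2/2 + 3*x at the endpoints):
  F(1) − F(−1) = 1/6 − (17/6) = -8/3.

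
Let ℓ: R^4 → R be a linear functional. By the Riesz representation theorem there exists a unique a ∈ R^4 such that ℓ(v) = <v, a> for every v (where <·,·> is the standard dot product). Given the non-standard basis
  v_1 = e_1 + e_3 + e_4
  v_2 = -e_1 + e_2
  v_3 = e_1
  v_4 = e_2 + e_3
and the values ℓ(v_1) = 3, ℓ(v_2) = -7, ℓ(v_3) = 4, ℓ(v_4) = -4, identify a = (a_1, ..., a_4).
a = (4, -3, -1, 0)

Write a = (a_1, ..., a_4) in the standard basis. For each basis vector v_i, ℓ(v_i) = <v_i, a> is a linear equation in the a_j's. Collect the n equations into a matrix system V a = ℓ, where row i of V is v_i (expressed in the standard basis). Since V is invertible (lower-triangular with 1s on the diagonal, up to permutation), solve by back-substitution:
  V =
[[1, 0, 1, 1],
 [-1, 1, 0, 0],
 [1, 0, 0, 0],
 [0, 1, 1, 0]]
  V a = (3, -7, 4, -4)
Solving gives a = (4, -3, -1, 0).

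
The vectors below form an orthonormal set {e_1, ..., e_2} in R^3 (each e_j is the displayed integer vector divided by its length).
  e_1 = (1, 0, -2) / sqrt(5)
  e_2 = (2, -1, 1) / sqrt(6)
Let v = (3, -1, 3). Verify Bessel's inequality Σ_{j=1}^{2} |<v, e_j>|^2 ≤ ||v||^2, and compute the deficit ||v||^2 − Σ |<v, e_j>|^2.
Σ |<v, e_j>|^2 = 277/15; ||v||^2 = 19; deficit = 8/15

Write each e_j = u_j / sqrt(<u_j, u_j>) where u_j is the displayed integer vector. Then <v, e_j> = <v, u_j> / sqrt(<u_j, u_j>), so |<v, e_j>|^2 = <v, u_j>^2 / <u_j, u_j>.
Coefficients: <v, e_1> = -3/sqrt(5), <v, e_2> = 10/sqrt(6).
Square and sum: Σ |<v, e_j>|^2 = 277/15.
Compute ||v||^2 = v·v = 19.
Deficit = 19 − 277/15 = 8/15 ≥ 0, confirming Bessel's inequality. (The deficit equals ||v − Σ <v,e_j> e_j||^2, the squared distance from v to span{e_j}.)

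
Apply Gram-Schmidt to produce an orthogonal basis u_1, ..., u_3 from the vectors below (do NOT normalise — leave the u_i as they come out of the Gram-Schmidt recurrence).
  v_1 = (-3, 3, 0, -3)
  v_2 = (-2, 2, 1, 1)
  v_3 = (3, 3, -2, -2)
Orthogonal basis:
  u_1 = (-3, 3, 0, -3)
  u_2 = (-1, 1, 1, 2)
  u_3 = (59/21, 67/21, -8/7, 8/21)

Apply the Gram-Schmidt recurrence
  u_1 = v_1
  u_i = v_i − Σ_{j<i} ((v_i · u_j) / (u_j · u_j)) · u_j.

Step by step this gives:
  u_1 = (-3, 3, 0, -3)
  u_2 = (-1, 1, 1, 2)
  u_3 = (59/21, 67/21, -8/7, 8/21)

Orthogonality check:
  u_2 · u_1 = 0 (should be 0)
  u_3 · u_1 = 0 (should be 0)
  u_3 · u_2 = 0 (should be 0)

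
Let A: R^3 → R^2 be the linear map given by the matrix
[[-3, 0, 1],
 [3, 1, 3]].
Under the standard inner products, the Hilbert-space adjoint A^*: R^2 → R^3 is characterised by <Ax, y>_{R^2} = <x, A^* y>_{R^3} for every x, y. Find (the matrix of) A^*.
A^* = A^T =
[[-3, 3],
 [0, 1],
 [1, 3]]

For real matrices with standard dot products, the defining identity <Ax, y> = <x, A^* y> gives (Ax)^T y = x^T (A^*) y, i.e. x^T A^T y = x^T (A^*) y. Since this holds for all x, y, we must have A^* = A^T. Therefore
A^* =
[[-3, 3],
 [0, 1],
 [1, 3]].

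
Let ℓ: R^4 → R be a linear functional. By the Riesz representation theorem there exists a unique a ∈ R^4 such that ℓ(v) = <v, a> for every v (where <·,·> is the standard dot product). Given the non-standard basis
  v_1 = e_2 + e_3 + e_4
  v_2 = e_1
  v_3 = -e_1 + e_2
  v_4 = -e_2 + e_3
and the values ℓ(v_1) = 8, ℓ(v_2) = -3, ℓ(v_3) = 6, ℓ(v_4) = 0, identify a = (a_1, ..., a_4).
a = (-3, 3, 3, 2)

Write a = (a_1, ..., a_4) in the standard basis. For each basis vector v_i, ℓ(v_i) = <v_i, a> is a linear equation in the a_j's. Collect the n equations into a matrix system V a = ℓ, where row i of V is v_i (expressed in the standard basis). Since V is invertible (lower-triangular with 1s on the diagonal, up to permutation), solve by back-substitution:
  V =
[[0, 1, 1, 1],
 [1, 0, 0, 0],
 [-1, 1, 0, 0],
 [0, -1, 1, 0]]
  V a = (8, -3, 6, 0)
Solving gives a = (-3, 3, 3, 2).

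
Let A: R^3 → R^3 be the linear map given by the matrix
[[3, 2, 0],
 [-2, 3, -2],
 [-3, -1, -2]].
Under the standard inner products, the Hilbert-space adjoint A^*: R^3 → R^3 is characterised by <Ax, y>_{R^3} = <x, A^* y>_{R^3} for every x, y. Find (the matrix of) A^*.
A^* = A^T =
[[3, -2, -3],
 [2, 3, -1],
 [0, -2, -2]]

For real matrices with standard dot products, the defining identity <Ax, y> = <x, A^* y> gives (Ax)^T y = x^T (A^*) y, i.e. x^T A^T y = x^T (A^*) y. Since this holds for all x, y, we must have A^* = A^T. Therefore
A^* =
[[3, -2, -3],
 [2, 3, -1],
 [0, -2, -2]].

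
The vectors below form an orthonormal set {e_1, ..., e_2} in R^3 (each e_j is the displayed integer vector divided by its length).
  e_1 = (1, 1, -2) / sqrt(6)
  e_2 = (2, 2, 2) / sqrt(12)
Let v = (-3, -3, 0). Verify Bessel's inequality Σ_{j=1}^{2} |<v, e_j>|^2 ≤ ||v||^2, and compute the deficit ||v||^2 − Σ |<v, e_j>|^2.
Σ |<v, e_j>|^2 = 18; ||v||^2 = 18; deficit = 0

Write each e_j = u_j / sqrt(<u_j, u_j>) where u_j is the displayed integer vector. Then <v, e_j> = <v, u_j> / sqrt(<u_j, u_j>), so |<v, e_j>|^2 = <v, u_j>^2 / <u_j, u_j>.
Coefficients: <v, e_1> = -6/sqrt(6), <v, e_2> = -12/sqrt(12).
Square and sum: Σ |<v, e_j>|^2 = 18.
Compute ||v||^2 = v·v = 18.
Deficit = 18 − 18 = 0 ≥ 0, confirming Bessel's inequality. (The deficit equals ||v − Σ <v,e_j> e_j||^2, the squared distance from v to span{e_j}.)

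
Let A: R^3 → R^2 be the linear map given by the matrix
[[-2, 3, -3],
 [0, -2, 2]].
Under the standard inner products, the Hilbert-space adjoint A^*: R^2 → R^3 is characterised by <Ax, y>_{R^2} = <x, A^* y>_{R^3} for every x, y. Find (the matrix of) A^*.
A^* = A^T =
[[-2, 0],
 [3, -2],
 [-3, 2]]

For real matrices with standard dot products, the defining identity <Ax, y> = <x, A^* y> gives (Ax)^T y = x^T (A^*) y, i.e. x^T A^T y = x^T (A^*) y. Since this holds for all x, y, we must have A^* = A^T. Therefore
A^* =
[[-2, 0],
 [3, -2],
 [-3, 2]].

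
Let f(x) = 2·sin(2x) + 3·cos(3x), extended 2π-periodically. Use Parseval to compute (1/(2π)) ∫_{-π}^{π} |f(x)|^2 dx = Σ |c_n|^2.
Σ |c_n|^2 = 13/2

Expand |f|^2 and use orthogonality of {sin(nx), cos(mx)} on [-π, π]:
  ∫_{-π}^{π} sin(nx)^2 dx = π, ∫ cos(mx)^2 dx = π, and cross terms integrate to 0.
So ∫_{-π}^{π} f(x)^2 dx = 2^2 · π + 3^2 · π = (4 + 9)π.
Divide by 2π: (4 + 9)/2 = 13/2.
By Parseval, this equals Σ |c_n|^2.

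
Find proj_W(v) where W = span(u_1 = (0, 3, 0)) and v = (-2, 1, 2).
proj_W(v) = (0, 1, 0)

Set up U = [u_1 | ... | u_1] ∈ R^(3×1). The projector onto W = col(U) is P = U (U^T U)^(-1) U^T.
Compute U^T U =
  [9],
and U^T v = (3).
Solve U^T U · c = U^T v for the coefficients: c = (1/3). The projection is proj_W(v) = U c.
Check: (v - proj_W(v)) · u_1 = 0  (should be 0).
Result: proj_W(v) = (0, 1, 0).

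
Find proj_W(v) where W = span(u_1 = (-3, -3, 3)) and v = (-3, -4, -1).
proj_W(v) = (-2, -2, 2)

Set up U = [u_1 | ... | u_1] ∈ R^(3×1). The projector onto W = col(U) is P = U (U^T U)^(-1) U^T.
Compute U^T U =
  [27],
and U^T v = (18).
Solve U^T U · c = U^T v for the coefficients: c = (2/3). The projection is proj_W(v) = U c.
Check: (v - proj_W(v)) · u_1 = 0  (should be 0).
Result: proj_W(v) = (-2, -2, 2).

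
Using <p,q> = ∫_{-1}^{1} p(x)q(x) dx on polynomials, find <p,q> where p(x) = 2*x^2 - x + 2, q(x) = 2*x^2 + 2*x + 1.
<p,q> = 124/15

Expand the product: p(x)·q(x) = 4*x^4 + 2*x^3 + 4*x^2 + 3*x + 2.
∫_{-1}^{1} of each monomial x^k gives [2/(k+1) if k even, 0 if k odd]. Integrating term-by-term (or equivalently evaluating the antiderivative F(x) = 4*x^5/5 + x^4/2 + 4*x^3/3 + 3*x^2/2 + 2*x at the endpoints):
  F(1) − F(−1) = 92/15 − (-32/15) = 124/15.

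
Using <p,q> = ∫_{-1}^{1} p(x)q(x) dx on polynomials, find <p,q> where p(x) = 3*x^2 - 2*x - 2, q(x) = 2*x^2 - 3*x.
<p,q> = 56/15

Expand the product: p(x)·q(x) = 6*x^4 - 13*x^3 + 2*x^2 + 6*x.
∫_{-1}^{1} of each monomial x^k gives [2/(k+1) if k even, 0 if k odd]. Integrating term-by-term (or equivalently evaluating the antiderivative F(x) = 6*x^5/5 - 13*x^4/4 + 2*x^3/3 + 3*x^2 at the endpoints):
  F(1) − F(−1) = 97/60 − (-127/60) = 56/15.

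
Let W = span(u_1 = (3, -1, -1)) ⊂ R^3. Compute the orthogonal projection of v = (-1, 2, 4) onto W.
proj_W(v) = (-27/11, 9/11, 9/11)

Set up U = [u_1 | ... | u_1] ∈ R^(3×1). The projector onto W = col(U) is P = U (U^T U)^(-1) U^T.
Compute U^T U =
  [11],
and U^T v = (-9).
Solve U^T U · c = U^T v for the coefficients: c = (-9/11). The projection is proj_W(v) = U c.
Check: (v - proj_W(v)) · u_1 = 0  (should be 0).
Result: proj_W(v) = (-27/11, 9/11, 9/11).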